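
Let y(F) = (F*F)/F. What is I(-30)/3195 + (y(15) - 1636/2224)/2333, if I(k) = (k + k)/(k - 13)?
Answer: 77828621/11880578532 ≈ 0.0065509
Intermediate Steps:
I(k) = 2*k/(-13 + k) (I(k) = (2*k)/(-13 + k) = 2*k/(-13 + k))
y(F) = F (y(F) = F²/F = F)
I(-30)/3195 + (y(15) - 1636/2224)/2333 = (2*(-30)/(-13 - 30))/3195 + (15 - 1636/2224)/2333 = (2*(-30)/(-43))*(1/3195) + (15 - 1636/2224)*(1/2333) = (2*(-30)*(-1/43))*(1/3195) + (15 - 1*409/556)*(1/2333) = (60/43)*(1/3195) + (15 - 409/556)*(1/2333) = 4/9159 + (7931/556)*(1/2333) = 4/9159 + 7931/1297148 = 77828621/11880578532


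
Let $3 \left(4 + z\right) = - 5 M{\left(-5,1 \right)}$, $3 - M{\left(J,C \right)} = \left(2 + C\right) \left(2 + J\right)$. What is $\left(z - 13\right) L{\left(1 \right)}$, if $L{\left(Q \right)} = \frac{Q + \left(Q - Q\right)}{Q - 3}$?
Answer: $\frac{37}{2} \approx 18.5$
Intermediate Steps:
$M{\left(J,C \right)} = 3 - \left(2 + C\right) \left(2 + J\right)$
$z = -24$ ($z = -4 + \frac{\left(-5\right) \left(-1 - 2 - -10 - 1 \left(-5\right)\right)}{3} = -4 + \frac{\left(-5\right) \left(-1 - 2 + 10 + 5\right)}{3} = -4 + \frac{\left(-5\right) 12}{3} = -4 + \frac{1}{3} \left(-60\right) = -4 - 20 = -24$)
$L{\left(Q \right)} = \frac{Q}{-3 + Q}$ ($L{\left(Q \right)} = \frac{Q + 0}{-3 + Q} = \frac{Q}{-3 + Q}$)
$\left(z - 13\right) L{\left(1 \right)} = \left(-24 - 13\right) 1 \frac{1}{-3 + 1} = - 37 \cdot 1 \frac{1}{-2} = - 37 \cdot 1 \left(- \frac{1}{2}\right) = \left(-37\right) \left(- \frac{1}{2}\right) = \frac{37}{2}$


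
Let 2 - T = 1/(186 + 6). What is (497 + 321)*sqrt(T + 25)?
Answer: 409*sqrt(15549)/12 ≈ 4250.0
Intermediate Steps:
T = 383/192 (T = 2 - 1/(186 + 6) = 2 - 1/192 = 383/192 ≈ 1.9948)
(497 + 321)*sqrt(T + 25) = (497 + 321)*sqrt(383/192 + 25) = 818*sqrt(5183/192) = 818*(sqrt(15549)/24) = 409*sqrt(15549)/12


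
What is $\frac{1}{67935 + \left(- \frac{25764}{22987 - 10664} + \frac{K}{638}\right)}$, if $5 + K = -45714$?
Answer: $\frac{7862074}{533530164521} \approx 1.4736 \cdot 10^{-5}$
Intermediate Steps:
$K = -45719$ ($K = -5 - 45714 = -45719$)
$\frac{1}{67935 + \left(- \frac{25764}{22987 - 10664} + \frac{K}{638}\right)} = \frac{1}{67935 - \left(\frac{45719}{638} + \frac{25764}{22987 - 10664}\right)} = \frac{1}{67935 - \left(\frac{45719}{638} + \frac{25764}{12323}\right)} = \frac{1}{67935 - \frac{579832669}{7862074}} = \frac{1}{\frac{533530164521}{7862074}} = \frac{7862074}{533530164521}$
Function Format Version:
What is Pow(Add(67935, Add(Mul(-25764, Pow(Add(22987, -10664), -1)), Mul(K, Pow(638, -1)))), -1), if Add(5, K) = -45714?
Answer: Rational(7862074, 533530164521) ≈ 1.4736e-5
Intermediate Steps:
K = -45719 (K = Add(-5, -45714) = -45719)
Pow(Add(67935, Add(Mul(-25764, Pow(Add(22987, -10664), -1)), Mul(K, Pow(638, -1)))), -1) = Pow(Add(67935, Add(Mul(-25764, Pow(Add(22987, -10664), -1)), Mul(-45719, Pow(638, -1)))), -1) = Pow(Add(67935, Add(Mul(-25764, Pow(12323, -1)), Mul(-45719, Rational(1, 638)))), -1) = Pow(Add(67935, Add(Mul(-25764, Rational(1, 12323)), Rational(-45719, 638))), -1) = Pow(Add(67935, Add(Rational(-25764, 12323), Rational(-45719, 638))), -1) = Pow(Add(67935, Rational(-579832669, 7862074)), -1) = Pow(Rational(533530164521, 7862074), -1) = Rational(7862074, 533530164521)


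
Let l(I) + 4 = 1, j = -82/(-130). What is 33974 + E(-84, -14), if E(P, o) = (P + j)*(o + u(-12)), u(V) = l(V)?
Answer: 2300433/65 ≈ 35391.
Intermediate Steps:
j = 41/65 (j = -82*(-1/130) = 41/65 ≈ 0.63077)
l(I) = -3 (l(I) = -4 + 1 = -3)
u(V) = -3
E(P, o) = (-3 + o)*(41/65 + P) (E(P, o) = (P + 41/65)*(o - 3) = (41/65 + P)*(-3 + o) = (-3 + o)*(41/65 + P))
33974 + E(-84, -14) = 33974 + (-123/65 - 3*(-84) + (41/65)*(-14) - 84*(-14)) = 33974 + (-123/65 + 252 - 574/65 + 1176) = 33974 + 92123/65 = 2300433/65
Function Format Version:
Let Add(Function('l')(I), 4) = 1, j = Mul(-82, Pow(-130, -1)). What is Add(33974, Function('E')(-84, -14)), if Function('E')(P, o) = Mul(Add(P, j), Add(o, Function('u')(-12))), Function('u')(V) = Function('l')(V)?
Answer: Rational(2300433, 65) ≈ 35391.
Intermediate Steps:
j = Rational(41, 65) (j = Mul(-82, Rational(-1, 130)) = Rational(41, 65) ≈ 0.63077)
Function('l')(I) = -3 (Function('l')(I) = Add(-4, 1) = -3)
Function('u')(V) = -3
Function('E')(P, o) = Mul(Add(-3, o), Add(Rational(41, 65), P)) (Function('E')(P, o) = Mul(Add(P, Rational(41, 65)), Add(o, -3)) = Mul(Add(Rational(41, 65), P), Add(-3, o)) = Mul(Add(-3, o), Add(Rational(41, 65), P)))
Add(33974, Function('E')(-84, -14)) = Add(33974, Add(Rational(-123, 65), Mul(-3, -84), Mul(Rational(41, 65), -14), Mul(-84, -14))) = Add(33974, Add(Rational(-123, 65), 252, Rational(-574, 65), 1176)) = Add(33974, Rational(92123, 65)) = Rational(2300433, 65)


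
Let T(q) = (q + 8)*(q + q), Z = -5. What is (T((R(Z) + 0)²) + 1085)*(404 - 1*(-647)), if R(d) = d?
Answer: 2874485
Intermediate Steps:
T(q) = 2*q*(8 + q) (T(q) = (8 + q)*(2*q) = 2*q*(8 + q))
(T((R(Z) + 0)²) + 1085)*(404 - 1*(-647)) = (2*(-5 + 0)²*(8 + (-5 + 0)²) + 1085)*(404 - 1*(-647)) = (2*(-5)²*(8 + (-5)²) + 1085)*(404 + 647) = (2*25*(8 + 25) + 1085)*1051 = (2*25*33 + 1085)*1051 = (1650 + 1085)*1051 = 2735*1051 = 2874485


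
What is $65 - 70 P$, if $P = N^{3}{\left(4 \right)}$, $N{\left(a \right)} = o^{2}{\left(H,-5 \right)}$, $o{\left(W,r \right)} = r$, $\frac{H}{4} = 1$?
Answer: $-1093685$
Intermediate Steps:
$H = 4$ ($H = 4 \cdot 1 = 4$)
$N{\left(a \right)} = 25$ ($N{\left(a \right)} = \left(-5\right)^{2} = 25$)
$P = 15625$ ($P = 25^{3} = 15625$)
$65 - 70 P = 65 - 1093750 = -1093685$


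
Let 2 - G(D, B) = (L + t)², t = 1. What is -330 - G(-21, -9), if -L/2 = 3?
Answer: -307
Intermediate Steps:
L = -6 (L = -2*3 = -6)
G(D, B) = -23 (G(D, B) = 2 - (-6 + 1)² = 2 - 1*(-5)² = 2 - 1*25 = 2 - 25 = -23)
-330 - G(-21, -9) = -330 - 1*(-23) = -330 + 23 = -307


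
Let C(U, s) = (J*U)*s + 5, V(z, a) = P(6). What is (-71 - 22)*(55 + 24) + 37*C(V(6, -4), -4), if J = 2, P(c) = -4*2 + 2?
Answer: -5386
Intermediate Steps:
P(c) = -6 (P(c) = -8 + 2 = -6)
V(z, a) = -6
C(U, s) = 5 + 2*U*s (C(U, s) = (2*U)*s + 5 = 2*U*s + 5 = 5 + 2*U*s)
(-71 - 22)*(55 + 24) + 37*C(V(6, -4), -4) = (-71 - 22)*(55 + 24) + 37*(5 + 2*(-6)*(-4)) = -93*79 + 37*(5 + 48) = -7347 + 37*53 = -7347 + 1961 = -5386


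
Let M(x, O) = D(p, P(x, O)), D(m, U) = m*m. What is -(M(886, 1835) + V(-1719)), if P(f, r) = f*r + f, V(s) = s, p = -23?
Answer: 1190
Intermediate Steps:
P(f, r) = f + f*r
D(m, U) = m**2
M(x, O) = 529 (M(x, O) = (-23)**2 = 529)
-(M(886, 1835) + V(-1719)) = -(529 - 1719) = -1*(-1190) = 1190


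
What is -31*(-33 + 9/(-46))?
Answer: 47337/46 ≈ 1029.1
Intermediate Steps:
-31*(-33 + 9/(-46)) = -31*(-33 + 9*(-1/46)) = -31*(-33 - 9/46) = -31*(-1527/46) = 47337/46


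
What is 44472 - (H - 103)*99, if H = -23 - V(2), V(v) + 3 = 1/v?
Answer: 113397/2 ≈ 56699.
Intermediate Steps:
V(v) = -3 + 1/v
H = -41/2 (H = -23 - (-3 + 1/2) = -23 - (-3 + ½) = -23 - 1*(-5/2) = -23 + 5/2 = -41/2 ≈ -20.500)
44472 - (H - 103)*99 = 44472 - (-41/2 - 103)*99 = 44472 - (-247)*99/2 = 44472 - 1*(-24453/2) = 44472 + 24453/2 = 113397/2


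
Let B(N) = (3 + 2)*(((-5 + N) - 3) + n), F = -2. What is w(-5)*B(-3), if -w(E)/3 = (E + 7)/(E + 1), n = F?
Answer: -195/2 ≈ -97.500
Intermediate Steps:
n = -2
w(E) = -3*(7 + E)/(1 + E) (w(E) = -3*(E + 7)/(E + 1) = -3*(7 + E)/(1 + E))
B(N) = -50 + 5*N (B(N) = (3 + 2)*(((-5 + N) - 3) - 2) = 5*((-8 + N) - 2) = 5*(-10 + N) = -50 + 5*N)
w(-5)*B(-3) = (3*(-7 - 1*(-5))/(1 - 5))*(-50 + 5*(-3)) = (3*(-7 + 5)/(-4))*(-50 - 15) = (3*(-¼)*(-2))*(-65) = (3/2)*(-65) = -195/2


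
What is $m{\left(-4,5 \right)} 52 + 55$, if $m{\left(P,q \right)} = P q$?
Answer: $-985$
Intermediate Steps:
$m{\left(-4,5 \right)} 52 + 55 = \left(-4\right) 5 \cdot 52 + 55 = \left(-20\right) 52 + 55 = -1040 + 55 = -985$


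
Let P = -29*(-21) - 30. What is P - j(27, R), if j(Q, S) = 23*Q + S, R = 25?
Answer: -67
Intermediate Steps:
P = 579 (P = 609 - 30 = 579)
j(Q, S) = S + 23*Q
P - j(27, R) = 579 - (25 + 23*27) = 579 - (25 + 621) = 579 - 1*646 = 579 - 646 = -67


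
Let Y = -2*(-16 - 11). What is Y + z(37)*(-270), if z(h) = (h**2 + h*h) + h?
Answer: -749196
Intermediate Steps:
Y = 54 (Y = -2*(-27) = 54)
z(h) = h + 2*h**2 (z(h) = (h**2 + h**2) + h = 2*h**2 + h = h + 2*h**2)
Y + z(37)*(-270) = 54 + (37*(1 + 2*37))*(-270) = 54 + (37*(1 + 74))*(-270) = 54 + (37*75)*(-270) = 54 + 2775*(-270) = 54 - 749250 = -749196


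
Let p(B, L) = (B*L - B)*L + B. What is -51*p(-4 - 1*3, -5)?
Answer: 11067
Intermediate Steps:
p(B, L) = B + L*(-B + B*L) (p(B, L) = (-B + B*L)*L + B = L*(-B + B*L) + B = B + L*(-B + B*L))
-51*p(-4 - 1*3, -5) = -51*(-4 - 1*3)*(1 + (-5)² - 1*(-5)) = -51*(-4 - 3)*(1 + 25 + 5) = -(-357)*31 = -51*(-217) = 11067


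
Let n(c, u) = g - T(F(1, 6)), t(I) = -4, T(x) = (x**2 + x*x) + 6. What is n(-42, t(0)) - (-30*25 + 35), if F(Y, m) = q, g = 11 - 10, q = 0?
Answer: 710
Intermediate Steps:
g = 1
F(Y, m) = 0
T(x) = 6 + 2*x**2 (T(x) = (x**2 + x**2) + 6 = 2*x**2 + 6 = 6 + 2*x**2)
n(c, u) = -5 (n(c, u) = 1 - (6 + 2*0**2) = 1 - (6 + 2*0) = 1 - (6 + 0) = 1 - 1*6 = 1 - 6 = -5)
n(-42, t(0)) - (-30*25 + 35) = -5 - (-30*25 + 35) = -5 - (-750 + 35) = -5 - 1*(-715) = -5 + 715 = 710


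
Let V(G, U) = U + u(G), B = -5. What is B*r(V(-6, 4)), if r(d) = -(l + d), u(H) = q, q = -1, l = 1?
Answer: 20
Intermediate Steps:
u(H) = -1
V(G, U) = -1 + U (V(G, U) = U - 1 = -1 + U)
r(d) = -1 - d (r(d) = -(1 + d) = -1 - d)
B*r(V(-6, 4)) = -5*(-1 - (-1 + 4)) = -5*(-1 - 1*3) = -5*(-1 - 3) = -5*(-4) = 20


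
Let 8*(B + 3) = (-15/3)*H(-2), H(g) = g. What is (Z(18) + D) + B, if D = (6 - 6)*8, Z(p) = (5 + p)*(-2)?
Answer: -191/4 ≈ -47.750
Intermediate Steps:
Z(p) = -10 - 2*p
D = 0 (D = 0*8 = 0)
B = -7/4 (B = -3 + (-15/3*(-2))/8 = -3 + (-15*⅓*(-2))/8 = -3 + (-5*(-2))/8 = -3 + (⅛)*10 = -3 + 5/4 = -7/4 ≈ -1.7500)
(Z(18) + D) + B = ((-10 - 2*18) + 0) - 7/4 = ((-10 - 36) + 0) - 7/4 = (-46 + 0) - 7/4 = -46 - 7/4 = -191/4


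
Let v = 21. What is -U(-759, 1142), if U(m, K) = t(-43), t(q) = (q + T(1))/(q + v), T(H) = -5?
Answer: -24/11 ≈ -2.1818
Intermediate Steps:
t(q) = (-5 + q)/(21 + q) (t(q) = (q - 5)/(q + 21) = (-5 + q)/(21 + q))
U(m, K) = 24/11 (U(m, K) = (-5 - 43)/(21 - 43) = -48/(-22) = -1/22*(-48) = 24/11)
-U(-759, 1142) = -1*24/11 = -24/11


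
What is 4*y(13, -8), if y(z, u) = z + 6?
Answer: 76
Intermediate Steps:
y(z, u) = 6 + z
4*y(13, -8) = 4*(6 + 13) = 4*19 = 76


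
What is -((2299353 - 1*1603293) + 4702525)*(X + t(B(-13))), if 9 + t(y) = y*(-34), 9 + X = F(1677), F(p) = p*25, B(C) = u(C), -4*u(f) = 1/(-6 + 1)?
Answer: -452458648001/2 ≈ -2.2623e+11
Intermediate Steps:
u(f) = 1/20 (u(f) = -1/(4*(-6 + 1)) = -¼/(-5) = -¼*(-⅕) = 1/20)
B(C) = 1/20
F(p) = 25*p
X = 41916 (X = -9 + 25*1677 = -9 + 41925 = 41916)
t(y) = -9 - 34*y (t(y) = -9 + y*(-34) = -9 - 34*y)
-((2299353 - 1*1603293) + 4702525)*(X + t(B(-13))) = -((2299353 - 1*1603293) + 4702525)*(41916 + (-9 - 34*1/20)) = -((2299353 - 1603293) + 4702525)*(41916 + (-9 - 17/10)) = -(696060 + 4702525)*(41916 - 107/10) = -5398585*419053/10 = -1*452458648001/2 = -452458648001/2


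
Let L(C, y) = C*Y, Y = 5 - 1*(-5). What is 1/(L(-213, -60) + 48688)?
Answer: 1/46558 ≈ 2.1479e-5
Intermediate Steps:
Y = 10 (Y = 5 + 5 = 10)
L(C, y) = 10*C (L(C, y) = C*10 = 10*C)
1/(L(-213, -60) + 48688) = 1/(10*(-213) + 48688) = 1/(-2130 + 48688) = 1/46558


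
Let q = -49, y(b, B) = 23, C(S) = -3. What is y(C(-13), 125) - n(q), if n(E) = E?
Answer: 72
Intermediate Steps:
y(C(-13), 125) - n(q) = 23 - 1*(-49) = 23 + 49 = 72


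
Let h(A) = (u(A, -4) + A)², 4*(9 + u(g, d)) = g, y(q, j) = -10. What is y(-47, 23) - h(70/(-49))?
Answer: -24761/196 ≈ -126.33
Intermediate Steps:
u(g, d) = -9 + g/4
h(A) = (-9 + 5*A/4)² (h(A) = ((-9 + A/4) + A)² = (-9 + 5*A/4)²)
y(-47, 23) - h(70/(-49)) = -10 - (-36 + 5*(70/(-49)))²/16 = -10 - (-36 + 5*(70*(-1/49)))²/16 = -10 - (-36 + 5*(-10/7))²/16 = -10 - (-36 - 50/7)²/16 = -10 - (-302/7)²/16 = -10 - 91204/(16*49) = -10 - 1*22801/196 = -10 - 22801/196 = -24761/196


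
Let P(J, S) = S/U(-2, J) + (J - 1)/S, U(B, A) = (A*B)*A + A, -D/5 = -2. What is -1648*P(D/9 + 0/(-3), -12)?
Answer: -21602396/1485 ≈ -14547.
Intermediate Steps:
D = 10 (D = -5*(-2) = 10)
U(B, A) = A + B*A² (U(B, A) = B*A² + A = A + B*A²)
P(J, S) = (-1 + J)/S + S/(J*(1 - 2*J)) (P(J, S) = S/((J*(1 + J*(-2)))) + (J - 1)/S = S/((J*(1 - 2*J))) + (-1 + J)/S = S*(1/(J*(1 - 2*J))) + (-1 + J)/S = S/(J*(1 - 2*J)) + (-1 + J)/S = (-1 + J)/S + S/(J*(1 - 2*J)))
-1648*P(D/9 + 0/(-3), -12) = -1648*((-12)² + (10/9 + 0/(-3))*(1 - 2*(10/9 + 0/(-3)))*(-1 + (10/9 + 0/(-3))))/((10/9 + 0/(-3))*(-12)*(1 - 2*(10/9 + 0/(-3)))) = -1648*(-1)*(144 + (10*(⅑) + 0*(-⅓))*(1 - 2*(10*(⅑) + 0*(-⅓)))*(-1 + (10*(⅑) + 0*(-⅓))))/((10*(⅑) + 0*(-⅓))*12*(1 - 2*(10*(⅑) + 0*(-⅓)))) = -1648*(-1)*(144 + (10/9 + 0)*(1 - 2*(10/9 + 0))*(-1 + (10/9 + 0)))/((10/9 + 0)*12*(1 - 2*(10/9 + 0))) = -1648*(-1)*(144 + 10*(1 - 2*10/9)*(-1 + 10/9)/9)/(10/9*12*(1 - 2*10/9)) = -7416*(-1)*(144 + (10/9)*(1 - 20/9)*(⅑))/(5*12*(1 - 20/9)) = -7416*(-1)*(144 + (10/9)*(-11/9)*(⅑))/(5*12*(-11/9)) = -7416*(-1)*(-9)*(144 - 110/729)/(5*12*11) = -7416*(-1)*(-9)*104866/(5*12*11*729) = -1648*52433/5940 = -21602396/1485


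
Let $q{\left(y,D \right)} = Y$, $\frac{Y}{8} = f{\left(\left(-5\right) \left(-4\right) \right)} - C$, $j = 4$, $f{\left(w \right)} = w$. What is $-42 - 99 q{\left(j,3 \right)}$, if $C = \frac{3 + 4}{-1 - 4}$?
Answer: $- \frac{84954}{5} \approx -16991.0$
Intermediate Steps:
$C = - \frac{7}{5}$ ($C = \frac{7}{-5} = 7 \left(- \frac{1}{5}\right) = - \frac{7}{5} \approx -1.4$)
$Y = \frac{856}{5}$ ($Y = 8 \left(\left(-5\right) \left(-4\right) - - \frac{7}{5}\right) = 8 \left(20 + \frac{7}{5}\right) = 8 \cdot \frac{107}{5} = \frac{856}{5} \approx 171.2$)
$q{\left(y,D \right)} = \frac{856}{5}$
$-42 - 99 q{\left(j,3 \right)} = -42 - \frac{84744}{5} = - \frac{84954}{5}$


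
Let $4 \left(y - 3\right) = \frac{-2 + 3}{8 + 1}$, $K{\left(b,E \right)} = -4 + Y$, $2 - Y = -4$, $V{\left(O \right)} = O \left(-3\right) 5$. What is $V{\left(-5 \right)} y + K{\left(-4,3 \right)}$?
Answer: $\frac{2749}{12} \approx 229.08$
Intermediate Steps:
$V{\left(O \right)} = - 15 O$ ($V{\left(O \right)} = - 3 O 5 = - 15 O$)
$Y = 6$ ($Y = 2 - -4 = 2 + 4 = 6$)
$K{\left(b,E \right)} = 2$ ($K{\left(b,E \right)} = -4 + 6 = 2$)
$y = \frac{109}{36}$ ($y = 3 + \frac{\left(-2 + 3\right) \frac{1}{8 + 1}}{4} = 3 + \frac{1 \cdot \frac{1}{9}}{4} = 3 + \frac{1}{4} \cdot \frac{1}{9} = 3 + \frac{1}{36} = \frac{109}{36} \approx 3.0278$)
$V{\left(-5 \right)} y + K{\left(-4,3 \right)} = \left(-15\right) \left(-5\right) \frac{109}{36} + 2 = 75 \cdot \frac{109}{36} + 2 = \frac{2725}{12} + 2 = \frac{2749}{12}$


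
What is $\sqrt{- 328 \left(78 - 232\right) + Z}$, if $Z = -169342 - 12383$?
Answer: $i \sqrt{131213} \approx 362.23 i$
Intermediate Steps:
$Z = -181725$ ($Z = -169342 - 12383 = -181725$)
$\sqrt{- 328 \left(78 - 232\right) + Z} = \sqrt{- 328 \left(78 - 232\right) - 181725} = \sqrt{\left(-328\right) \left(-154\right) - 181725} = \sqrt{50512 - 181725} = \sqrt{-131213} = i \sqrt{131213}$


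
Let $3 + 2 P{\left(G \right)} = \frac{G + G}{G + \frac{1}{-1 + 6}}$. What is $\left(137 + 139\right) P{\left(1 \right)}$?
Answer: $-184$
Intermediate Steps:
$P{\left(G \right)} = - \frac{3}{2} + \frac{G}{\frac{1}{5} + G}$ ($P{\left(G \right)} = - \frac{3}{2} + \frac{\left(G + G\right) \frac{1}{G + \frac{1}{-1 + 6}}}{2} = - \frac{3}{2} + \frac{2 G \frac{1}{G + \frac{1}{5}}}{2} = - \frac{3}{2} + \frac{2 G \frac{1}{\frac{1}{5} + G}}{2} = - \frac{3}{2} + \frac{G}{\frac{1}{5} + G}$)
$\left(137 + 139\right) P{\left(1 \right)} = \left(137 + 139\right) \frac{-3 - 5}{2 \left(1 + 5 \cdot 1\right)} = 276 \frac{-3 - 5}{2 \left(1 + 5\right)} = 276 \cdot \frac{1}{2} \cdot \frac{1}{6} \left(-8\right) = 276 \left(- \frac{2}{3}\right) = -184$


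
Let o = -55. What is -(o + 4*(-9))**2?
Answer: -8281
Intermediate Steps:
-(o + 4*(-9))**2 = -(-55 + 4*(-9))**2 = -(-55 - 36)**2 = -1*(-91)**2 = -1*8281 = -8281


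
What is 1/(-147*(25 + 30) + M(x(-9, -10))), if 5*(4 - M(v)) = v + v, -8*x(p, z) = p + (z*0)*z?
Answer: -20/161629 ≈ -0.00012374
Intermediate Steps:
x(p, z) = -p/8 (x(p, z) = -(p + (z*0)*z)/8 = -(p + 0*z)/8 = -(p + 0)/8 = -p/8)
M(v) = 4 - 2*v/5 (M(v) = 4 - (v + v)/5 = 4 - 2*v/5)
1/(-147*(25 + 30) + M(x(-9, -10))) = 1/(-147*(25 + 30) + (4 - (-1)*(-9)/20)) = 1/(-147*55 + (4 - 2/5*9/8)) = 1/(-8085 + (4 - 9/20)) = 1/(-8085 + 71/20) = 1/(-161629/20) = -20/161629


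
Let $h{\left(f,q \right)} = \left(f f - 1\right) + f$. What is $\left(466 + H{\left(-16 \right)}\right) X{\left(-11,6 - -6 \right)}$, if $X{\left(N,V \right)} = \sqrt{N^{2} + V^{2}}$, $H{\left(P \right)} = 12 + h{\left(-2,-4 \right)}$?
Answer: $479 \sqrt{265} \approx 7797.6$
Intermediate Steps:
$h{\left(f,q \right)} = -1 + f + f^{2}$ ($h{\left(f,q \right)} = \left(f^{2} - 1\right) + f = \left(-1 + f^{2}\right) + f = -1 + f + f^{2}$)
$H{\left(P \right)} = 13$ ($H{\left(P \right)} = 12 - \left(3 - 4\right) = 12 - -1 = 12 + 1 = 13$)
$\left(466 + H{\left(-16 \right)}\right) X{\left(-11,6 - -6 \right)} = \left(466 + 13\right) \sqrt{\left(-11\right)^{2} + \left(6 - -6\right)^{2}} = 479 \sqrt{121 + \left(6 + 6\right)^{2}} = 479 \sqrt{121 + 12^{2}} = 479 \sqrt{121 + 144} = 479 \sqrt{265}$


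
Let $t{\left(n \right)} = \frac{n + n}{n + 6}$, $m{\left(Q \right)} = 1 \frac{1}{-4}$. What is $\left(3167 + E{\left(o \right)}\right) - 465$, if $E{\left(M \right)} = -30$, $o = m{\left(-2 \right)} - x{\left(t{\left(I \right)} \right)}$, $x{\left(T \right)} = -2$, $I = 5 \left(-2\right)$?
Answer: $2672$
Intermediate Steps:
$I = -10$
$m{\left(Q \right)} = - \frac{1}{4}$ ($m{\left(Q \right)} = 1 \left(- \frac{1}{4}\right) = - \frac{1}{4}$)
$t{\left(n \right)} = \frac{2 n}{6 + n}$
$o = \frac{7}{4}$ ($o = - \frac{1}{4} - -2 = - \frac{1}{4} + 2 = \frac{7}{4} \approx 1.75$)
$\left(3167 + E{\left(o \right)}\right) - 465 = \left(3167 - 30\right) - 465 = 3137 - 465 = 2672$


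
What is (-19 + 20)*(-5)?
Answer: -5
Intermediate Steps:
(-19 + 20)*(-5) = 1*(-5) = -5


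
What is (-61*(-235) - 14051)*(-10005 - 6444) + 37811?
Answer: -4633705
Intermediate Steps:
(-61*(-235) - 14051)*(-10005 - 6444) + 37811 = (14335 - 14051)*(-16449) + 37811 = 284*(-16449) + 37811 = -4671516 + 37811 = -4633705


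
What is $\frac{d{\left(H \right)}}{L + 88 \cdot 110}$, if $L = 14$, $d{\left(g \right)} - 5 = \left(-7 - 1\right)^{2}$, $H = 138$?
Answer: $\frac{69}{9694} \approx 0.0071178$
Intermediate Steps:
$d{\left(g \right)} = 69$ ($d{\left(g \right)} = 5 + \left(-7 - 1\right)^{2} = 5 + \left(-8\right)^{2} = 5 + 64 = 69$)
$\frac{d{\left(H \right)}}{L + 88 \cdot 110} = \frac{69}{14 + 88 \cdot 110} = \frac{69}{14 + 9680} = \frac{69}{9694}$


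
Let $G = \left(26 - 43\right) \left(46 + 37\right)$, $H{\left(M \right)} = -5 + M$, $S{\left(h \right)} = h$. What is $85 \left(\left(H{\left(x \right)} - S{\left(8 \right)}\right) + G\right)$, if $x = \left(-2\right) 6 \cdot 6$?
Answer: $-127160$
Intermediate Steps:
$x = -72$ ($x = \left(-12\right) 6 = -72$)
$G = -1411$ ($G = \left(-17\right) 83 = -1411$)
$85 \left(\left(H{\left(x \right)} - S{\left(8 \right)}\right) + G\right) = 85 \left(\left(\left(-5 - 72\right) - 8\right) - 1411\right) = 85 \left(\left(-77 - 8\right) - 1411\right) = 85 \left(-85 - 1411\right) = 85 \left(-1496\right) = -127160$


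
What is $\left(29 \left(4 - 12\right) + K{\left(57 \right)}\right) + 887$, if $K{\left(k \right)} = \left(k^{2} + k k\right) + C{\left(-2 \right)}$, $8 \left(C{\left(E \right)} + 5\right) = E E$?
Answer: $\frac{14297}{2} \approx 7148.5$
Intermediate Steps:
$C{\left(E \right)} = -5 + \frac{E^{2}}{8}$ ($C{\left(E \right)} = -5 + \frac{E E}{8} = -5 + \frac{E^{2}}{8}$)
$K{\left(k \right)} = - \frac{9}{2} + 2 k^{2}$ ($K{\left(k \right)} = \left(k^{2} + k k\right) - \left(5 - \frac{\left(-2\right)^{2}}{8}\right) = \left(k^{2} + k^{2}\right) + \left(-5 + \frac{1}{8} \cdot 4\right) = 2 k^{2} + \left(-5 + \frac{1}{2}\right) = 2 k^{2} - \frac{9}{2} = - \frac{9}{2} + 2 k^{2}$)
$\left(29 \left(4 - 12\right) + K{\left(57 \right)}\right) + 887 = \left(29 \left(4 - 12\right) - \left(\frac{9}{2} - 2 \cdot 57^{2}\right)\right) + 887 = \left(29 \left(-8\right) + \left(- \frac{9}{2} + 2 \cdot 3249\right)\right) + 887 = \left(-232 + \left(- \frac{9}{2} + 6498\right)\right) + 887 = \left(-232 + \frac{12987}{2}\right) + 887 = \frac{12523}{2} + 887 = \frac{14297}{2}$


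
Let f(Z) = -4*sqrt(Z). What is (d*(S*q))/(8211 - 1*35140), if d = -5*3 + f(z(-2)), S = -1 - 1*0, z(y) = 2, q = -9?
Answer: 135/26929 + 36*sqrt(2)/26929 ≈ 0.0069038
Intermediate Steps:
S = -1 (S = -1 + 0 = -1)
d = -15 - 4*sqrt(2) (d = -5*3 - 4*sqrt(2) = -15 - 4*sqrt(2) ≈ -20.657)
(d*(S*q))/(8211 - 1*35140) = ((-15 - 4*sqrt(2))*(-1*(-9)))/(8211 - 1*35140) = ((-15 - 4*sqrt(2))*9)/(8211 - 35140) = (-135 - 36*sqrt(2))/(-26929) = (-135 - 36*sqrt(2))*(-1/26929) = 135/26929 + 36*sqrt(2)/26929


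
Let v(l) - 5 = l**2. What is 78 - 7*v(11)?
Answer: -804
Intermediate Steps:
v(l) = 5 + l**2
78 - 7*v(11) = 78 - 7*(5 + 11**2) = 78 - 7*(5 + 121) = 78 - 7*126 = 78 - 882 = -804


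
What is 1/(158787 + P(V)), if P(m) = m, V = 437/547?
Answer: 547/86856926 ≈ 6.2977e-6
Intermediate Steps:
V = 437/547 (V = 437*(1/547) = 437/547 ≈ 0.79890)
1/(158787 + P(V)) = 1/(158787 + 437/547) = 1/(86856926/547) = 547/86856926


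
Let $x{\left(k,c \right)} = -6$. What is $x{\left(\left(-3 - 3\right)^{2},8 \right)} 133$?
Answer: $-798$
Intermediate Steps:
$x{\left(\left(-3 - 3\right)^{2},8 \right)} 133 = \left(-6\right) 133 = -798$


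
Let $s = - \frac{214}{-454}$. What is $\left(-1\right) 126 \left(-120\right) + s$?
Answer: $\frac{3432347}{227} \approx 15120.0$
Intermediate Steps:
$s = \frac{107}{227}$ ($s = \left(-214\right) \left(- \frac{1}{454}\right) = \frac{107}{227} \approx 0.47137$)
$\left(-1\right) 126 \left(-120\right) + s = \left(-1\right) 126 \left(-120\right) + \frac{107}{227} = \left(-126\right) \left(-120\right) + \frac{107}{227} = 15120 + \frac{107}{227} = \frac{3432347}{227}$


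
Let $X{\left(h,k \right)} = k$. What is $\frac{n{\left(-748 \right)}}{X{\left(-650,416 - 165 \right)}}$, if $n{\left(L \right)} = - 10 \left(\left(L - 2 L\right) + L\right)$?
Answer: $0$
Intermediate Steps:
$n{\left(L \right)} = 0$ ($n{\left(L \right)} = - 10 \left(- L + L\right) = \left(-10\right) 0 = 0$)
$\frac{n{\left(-748 \right)}}{X{\left(-650,416 - 165 \right)}} = \frac{0}{416 - 165} = \frac{0}{251} = 0 \cdot \frac{1}{251} = 0$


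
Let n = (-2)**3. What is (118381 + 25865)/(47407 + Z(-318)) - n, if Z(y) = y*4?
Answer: 513326/46135 ≈ 11.127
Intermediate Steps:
Z(y) = 4*y
n = -8
(118381 + 25865)/(47407 + Z(-318)) - n = (118381 + 25865)/(47407 + 4*(-318)) - 1*(-8) = 144246/(47407 - 1272) + 8 = 144246/46135 + 8 = 513326/46135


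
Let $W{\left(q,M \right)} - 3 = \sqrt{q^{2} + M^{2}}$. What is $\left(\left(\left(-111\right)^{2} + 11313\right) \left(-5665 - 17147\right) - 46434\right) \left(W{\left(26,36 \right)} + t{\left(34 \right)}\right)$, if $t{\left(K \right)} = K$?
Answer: $-19949853954 - 1078370484 \sqrt{493} \approx -4.3894 \cdot 10^{10}$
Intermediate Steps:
$W{\left(q,M \right)} = 3 + \sqrt{M^{2} + q^{2}}$ ($W{\left(q,M \right)} = 3 + \sqrt{q^{2} + M^{2}} = 3 + \sqrt{M^{2} + q^{2}}$)
$\left(\left(\left(-111\right)^{2} + 11313\right) \left(-5665 - 17147\right) - 46434\right) \left(W{\left(26,36 \right)} + t{\left(34 \right)}\right) = \left(\left(\left(-111\right)^{2} + 11313\right) \left(-5665 - 17147\right) - 46434\right) \left(\left(3 + \sqrt{36^{2} + 26^{2}}\right) + 34\right) = \left(\left(12321 + 11313\right) \left(-22812\right) - 46434\right) \left(\left(3 + \sqrt{1296 + 676}\right) + 34\right) = \left(23634 \left(-22812\right) - 46434\right) \left(\left(3 + \sqrt{1972}\right) + 34\right) = \left(-539138808 - 46434\right) \left(\left(3 + 2 \sqrt{493}\right) + 34\right) = - 539185242 \left(37 + 2 \sqrt{493}\right) = -19949853954 - 1078370484 \sqrt{493}$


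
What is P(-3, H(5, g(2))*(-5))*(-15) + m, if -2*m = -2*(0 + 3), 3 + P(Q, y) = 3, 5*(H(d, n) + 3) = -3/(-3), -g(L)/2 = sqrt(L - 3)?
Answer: 3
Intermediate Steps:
g(L) = -2*sqrt(-3 + L) (g(L) = -2*sqrt(L - 3) = -2*sqrt(-3 + L))
H(d, n) = -14/5 (H(d, n) = -3 + (-3/(-3))/5 = -3 + (-3*(-1/3))/5 = -3 + (1/5)*1 = -3 + 1/5 = -14/5)
P(Q, y) = 0 (P(Q, y) = -3 + 3 = 0)
m = 3 (m = -(-1)*(0 + 3) = -(-1)*3 = -1/2*(-6) = 3)
P(-3, H(5, g(2))*(-5))*(-15) + m = 0*(-15) + 3 = 0 + 3 = 3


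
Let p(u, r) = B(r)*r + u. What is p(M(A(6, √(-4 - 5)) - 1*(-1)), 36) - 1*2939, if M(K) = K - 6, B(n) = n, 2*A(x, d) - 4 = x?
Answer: -1643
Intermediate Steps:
A(x, d) = 2 + x/2
M(K) = -6 + K
p(u, r) = u + r² (p(u, r) = r*r + u = r² + u = u + r²)
p(M(A(6, √(-4 - 5)) - 1*(-1)), 36) - 1*2939 = ((-6 + ((2 + (½)*6) - 1*(-1))) + 36²) - 1*2939 = ((-6 + ((2 + 3) + 1)) + 1296) - 2939 = ((-6 + (5 + 1)) + 1296) - 2939 = ((-6 + 6) + 1296) - 2939 = (0 + 1296) - 2939 = 1296 - 2939 = -1643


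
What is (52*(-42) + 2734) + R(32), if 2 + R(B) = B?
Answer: 580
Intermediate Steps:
R(B) = -2 + B
(52*(-42) + 2734) + R(32) = (52*(-42) + 2734) + (-2 + 32) = (-2184 + 2734) + 30 = 550 + 30 = 580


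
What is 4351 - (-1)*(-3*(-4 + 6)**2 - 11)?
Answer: 4328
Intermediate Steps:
4351 - (-1)*(-3*(-4 + 6)**2 - 11) = 4351 - (-1)*(-3*2**2 - 11) = 4351 - (-1)*(-3*4 - 11) = 4351 - (-1)*(-12 - 11) = 4351 - (-1)*(-23) = 4351 - 1*23 = 4351 - 23 = 4328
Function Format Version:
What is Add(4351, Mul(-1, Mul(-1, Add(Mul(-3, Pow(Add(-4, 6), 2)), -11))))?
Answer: 4328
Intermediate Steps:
Add(4351, Mul(-1, Mul(-1, Add(Mul(-3, Pow(Add(-4, 6), 2)), -11)))) = Add(4351, Mul(-1, Mul(-1, Add(Mul(-3, Pow(2, 2)), -11)))) = Add(4351, Mul(-1, Mul(-1, Add(Mul(-3, 4), -11)))) = Add(4351, Mul(-1, Mul(-1, Add(-12, -11)))) = Add(4351, Mul(-1, Mul(-1, -23))) = Add(4351, Mul(-1, 23)) = Add(4351, -23) = 4328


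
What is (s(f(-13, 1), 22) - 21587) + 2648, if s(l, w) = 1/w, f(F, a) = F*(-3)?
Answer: -416657/22 ≈ -18939.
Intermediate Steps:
f(F, a) = -3*F
(s(f(-13, 1), 22) - 21587) + 2648 = (1/22 - 21587) + 2648 = -474913/22 + 2648 = -416657/22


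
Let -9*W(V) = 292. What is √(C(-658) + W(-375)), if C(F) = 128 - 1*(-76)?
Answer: 2*√386/3 ≈ 13.098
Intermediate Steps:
C(F) = 204 (C(F) = 128 + 76 = 204)
W(V) = -292/9 (W(V) = -⅑*292 = -292/9)
√(C(-658) + W(-375)) = √(204 - 292/9) = √(1544/9) = 2*√386/3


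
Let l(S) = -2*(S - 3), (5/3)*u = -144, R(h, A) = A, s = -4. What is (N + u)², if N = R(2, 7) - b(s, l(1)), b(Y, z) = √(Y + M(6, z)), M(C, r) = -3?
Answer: 157434/25 + 794*I*√7/5 ≈ 6297.4 + 420.15*I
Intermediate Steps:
u = -432/5 (u = (⅗)*(-144) = -432/5 ≈ -86.400)
l(S) = 6 - 2*S (l(S) = -2*(-3 + S) = 6 - 2*S)
b(Y, z) = √(-3 + Y) (b(Y, z) = √(Y - 3) = √(-3 + Y))
N = 7 - I*√7 (N = 7 - √(-3 - 4) = 7 - √(-7) = 7 - I*√7 ≈ 7.0 - 2.6458*I)
(N + u)² = ((7 - I*√7) - 432/5)² = (-397/5 - I*√7)²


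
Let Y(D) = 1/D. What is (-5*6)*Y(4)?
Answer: -15/2 ≈ -7.5000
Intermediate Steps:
(-5*6)*Y(4) = -5*6/4 = -30*¼ = -15/2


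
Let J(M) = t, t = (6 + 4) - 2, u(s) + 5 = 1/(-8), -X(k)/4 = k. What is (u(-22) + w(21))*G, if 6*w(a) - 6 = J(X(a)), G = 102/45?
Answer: -1139/180 ≈ -6.3278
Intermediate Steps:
X(k) = -4*k
u(s) = -41/8 (u(s) = -5 + 1/(-8) = -5 - 1/8 = -41/8)
G = 34/15 (G = 102*(1/45) = 34/15 ≈ 2.2667)
t = 8 (t = 10 - 2 = 8)
J(M) = 8
w(a) = 7/3 (w(a) = 1 + (1/6)*8 = 1 + 4/3 = 7/3)
(u(-22) + w(21))*G = (-41/8 + 7/3)*(34/15) = -67/24*34/15 = -1139/180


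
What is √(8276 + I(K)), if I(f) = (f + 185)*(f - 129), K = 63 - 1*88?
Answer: 2*I*√4091 ≈ 127.92*I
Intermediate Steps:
K = -25 (K = 63 - 88 = -25)
I(f) = (-129 + f)*(185 + f) (I(f) = (185 + f)*(-129 + f) = (-129 + f)*(185 + f))
√(8276 + I(K)) = √(8276 + (-23865 + (-25)² + 56*(-25))) = √(8276 + (-23865 + 625 - 1400)) = √(8276 - 24640) = √(-16364) = 2*I*√4091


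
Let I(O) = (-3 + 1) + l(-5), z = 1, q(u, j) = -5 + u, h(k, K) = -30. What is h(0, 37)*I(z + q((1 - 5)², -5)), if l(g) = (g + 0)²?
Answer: -690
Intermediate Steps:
l(g) = g²
I(O) = 23 (I(O) = (-3 + 1) + (-5)² = -2 + 25 = 23)
h(0, 37)*I(z + q((1 - 5)², -5)) = -30*23 = -690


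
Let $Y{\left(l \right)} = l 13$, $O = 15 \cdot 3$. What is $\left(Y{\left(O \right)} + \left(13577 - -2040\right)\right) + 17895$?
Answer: $34097$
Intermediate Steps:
$O = 45$
$Y{\left(l \right)} = 13 l$
$\left(Y{\left(O \right)} + \left(13577 - -2040\right)\right) + 17895 = \left(13 \cdot 45 + \left(13577 - -2040\right)\right) + 17895 = \left(585 + \left(13577 + 2040\right)\right) + 17895 = \left(585 + 15617\right) + 17895 = 16202 + 17895 = 34097$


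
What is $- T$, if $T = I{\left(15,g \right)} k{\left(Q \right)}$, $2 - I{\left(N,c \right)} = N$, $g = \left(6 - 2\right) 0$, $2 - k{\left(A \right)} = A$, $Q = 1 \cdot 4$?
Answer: $-26$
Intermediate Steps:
$Q = 4$
$k{\left(A \right)} = 2 - A$
$g = 0$ ($g = 4 \cdot 0 = 0$)
$I{\left(N,c \right)} = 2 - N$
$T = 26$ ($T = \left(2 - 15\right) \left(2 - 4\right) = \left(-13\right) \left(-2\right) = 26$)
$- T = \left(-1\right) 26 = -26$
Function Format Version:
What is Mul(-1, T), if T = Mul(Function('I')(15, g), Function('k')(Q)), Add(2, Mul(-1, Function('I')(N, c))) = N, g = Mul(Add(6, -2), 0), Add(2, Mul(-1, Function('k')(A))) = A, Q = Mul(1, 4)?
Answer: -26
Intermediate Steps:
Q = 4
Function('k')(A) = Add(2, Mul(-1, A))
g = 0 (g = Mul(4, 0) = 0)
Function('I')(N, c) = Add(2, Mul(-1, N))
T = 26 (T = Mul(Add(2, Mul(-1, 15)), Add(2, Mul(-1, 4))) = Mul(Add(2, -15), Add(2, -4)) = Mul(-13, -2) = 26)
Mul(-1, T) = Mul(-1, 26) = -26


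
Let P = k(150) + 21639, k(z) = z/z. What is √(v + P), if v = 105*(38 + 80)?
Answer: √34030 ≈ 184.47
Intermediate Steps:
k(z) = 1
v = 12390 (v = 105*118 = 12390)
P = 21640 (P = 1 + 21639 = 21640)
√(v + P) = √(12390 + 21640) = √34030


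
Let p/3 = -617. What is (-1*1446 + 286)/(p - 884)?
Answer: 232/547 ≈ 0.42413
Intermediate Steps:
p = -1851 (p = 3*(-617) = -1851)
(-1*1446 + 286)/(p - 884) = (-1*1446 + 286)/(-1851 - 884) = (-1446 + 286)/(-2735) = -1160*(-1/2735) = 232/547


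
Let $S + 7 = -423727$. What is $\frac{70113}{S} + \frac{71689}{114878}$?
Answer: $\frac{5580656378}{12169428613} \approx 0.45858$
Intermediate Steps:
$S = -423734$ ($S = -7 - 423727 = -423734$)
$\frac{70113}{S} + \frac{71689}{114878} = \frac{70113}{-423734} + \frac{71689}{114878} = 70113 \left(- \frac{1}{423734}\right) + 71689 \cdot \frac{1}{114878} = - \frac{70113}{423734} + \frac{71689}{114878} = \frac{5580656378}{12169428613}$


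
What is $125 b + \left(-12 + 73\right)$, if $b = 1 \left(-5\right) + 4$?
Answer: $-64$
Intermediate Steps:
$b = -1$ ($b = -5 + 4 = -1$)
$125 b + \left(-12 + 73\right) = 125 \left(-1\right) + \left(-12 + 73\right) = -125 + 61 = -64$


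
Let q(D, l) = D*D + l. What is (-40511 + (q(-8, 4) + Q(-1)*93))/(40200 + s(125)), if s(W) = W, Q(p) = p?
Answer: -40536/40325 ≈ -1.0052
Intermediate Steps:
q(D, l) = l + D² (q(D, l) = D² + l = l + D²)
(-40511 + (q(-8, 4) + Q(-1)*93))/(40200 + s(125)) = (-40511 + ((4 + (-8)²) - 1*93))/(40200 + 125) = (-40511 + ((4 + 64) - 93))/40325 = (-40511 + (68 - 93))*(1/40325) = (-40511 - 25)*(1/40325) = -40536*1/40325 = -40536/40325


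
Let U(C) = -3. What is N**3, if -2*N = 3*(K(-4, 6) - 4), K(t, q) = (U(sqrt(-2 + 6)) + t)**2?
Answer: -2460375/8 ≈ -3.0755e+5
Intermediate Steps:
K(t, q) = (-3 + t)**2
N = -135/2 (N = -3*((-3 - 4)**2 - 4)/2 = -3*((-7)**2 - 4)/2 = -3*(49 - 4)/2 = -3*45/2 = -1/2*135 = -135/2 ≈ -67.500)
N**3 = (-135/2)**3 = -2460375/8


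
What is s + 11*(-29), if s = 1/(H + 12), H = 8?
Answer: -6379/20 ≈ -318.95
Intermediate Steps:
s = 1/20 (s = 1/(8 + 12) = 1/20 ≈ 0.050000)
s + 11*(-29) = 1/20 + 11*(-29) = 1/20 - 319 = -6379/20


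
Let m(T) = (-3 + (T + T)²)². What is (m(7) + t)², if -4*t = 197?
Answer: 22141142401/16 ≈ 1.3838e+9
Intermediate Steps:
t = -197/4 (t = -¼*197 = -197/4 ≈ -49.250)
m(T) = (-3 + 4*T²)² (m(T) = (-3 + (2*T)²)² = (-3 + 4*T²)²)
(m(7) + t)² = ((-3 + 4*7²)² - 197/4)² = ((-3 + 4*49)² - 197/4)² = ((-3 + 196)² - 197/4)² = (193² - 197/4)² = (37249 - 197/4)² = (148799/4)² = 22141142401/16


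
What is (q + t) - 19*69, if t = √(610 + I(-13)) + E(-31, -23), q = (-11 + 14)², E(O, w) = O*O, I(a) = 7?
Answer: -341 + √617 ≈ -316.16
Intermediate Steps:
E(O, w) = O²
q = 9 (q = 3² = 9)
t = 961 + √617 (t = √(610 + 7) + (-31)² = √617 + 961 = 961 + √617 ≈ 985.84)
(q + t) - 19*69 = (9 + (961 + √617)) - 19*69 = (970 + √617) - 1311 = -341 + √617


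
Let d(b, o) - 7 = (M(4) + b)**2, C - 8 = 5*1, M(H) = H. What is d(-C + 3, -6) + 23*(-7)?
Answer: -118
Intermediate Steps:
C = 13 (C = 8 + 5*1 = 8 + 5 = 13)
d(b, o) = 7 + (4 + b)**2
d(-C + 3, -6) + 23*(-7) = (7 + (4 + (-1*13 + 3))**2) + 23*(-7) = (7 + (4 + (-13 + 3))**2) - 161 = (7 + (4 - 10)**2) - 161 = (7 + (-6)**2) - 161 = (7 + 36) - 161 = 43 - 161 = -118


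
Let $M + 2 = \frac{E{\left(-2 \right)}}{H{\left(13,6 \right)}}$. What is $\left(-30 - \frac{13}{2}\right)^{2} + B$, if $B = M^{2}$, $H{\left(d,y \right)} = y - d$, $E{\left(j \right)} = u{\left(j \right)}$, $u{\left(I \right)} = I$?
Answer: $\frac{261697}{196} \approx 1335.2$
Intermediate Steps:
$E{\left(j \right)} = j$
$M = - \frac{12}{7}$ ($M = -2 - \frac{2}{6 - 13} = -2 - \frac{2}{-7} = -2 - - \frac{2}{7} = -2 + \frac{2}{7} = - \frac{12}{7} \approx -1.7143$)
$B = \frac{144}{49}$ ($B = \left(- \frac{12}{7}\right)^{2} = \frac{144}{49} \approx 2.9388$)
$\left(-30 - \frac{13}{2}\right)^{2} + B = \left(-30 - \frac{13}{2}\right)^{2} + \frac{144}{49} = \left(- \frac{73}{2}\right)^{2} + \frac{144}{49} = \frac{5329}{4} + \frac{144}{49} = \frac{261697}{196}$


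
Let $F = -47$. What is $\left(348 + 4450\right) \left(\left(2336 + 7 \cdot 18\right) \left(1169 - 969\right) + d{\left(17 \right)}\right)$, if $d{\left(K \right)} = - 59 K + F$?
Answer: $2357497300$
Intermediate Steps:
$d{\left(K \right)} = -47 - 59 K$ ($d{\left(K \right)} = - 59 K - 47 = -47 - 59 K$)
$\left(348 + 4450\right) \left(\left(2336 + 7 \cdot 18\right) \left(1169 - 969\right) + d{\left(17 \right)}\right) = \left(348 + 4450\right) \left(\left(2336 + 7 \cdot 18\right) \left(1169 - 969\right) - 1050\right) = 4798 \left(\left(2336 + 126\right) 200 - 1050\right) = 4798 \left(2462 \cdot 200 - 1050\right) = 4798 \left(492400 - 1050\right) = 4798 \cdot 491350 = 2357497300$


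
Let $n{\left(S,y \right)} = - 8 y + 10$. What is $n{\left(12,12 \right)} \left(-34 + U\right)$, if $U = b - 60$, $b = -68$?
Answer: $13932$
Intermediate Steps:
$U = -128$ ($U = -68 - 60 = -128$)
$n{\left(S,y \right)} = 10 - 8 y$
$n{\left(12,12 \right)} \left(-34 + U\right) = \left(10 - 96\right) \left(-34 - 128\right) = \left(10 - 96\right) \left(-162\right) = \left(-86\right) \left(-162\right) = 13932$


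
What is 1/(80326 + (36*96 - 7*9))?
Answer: 1/83719 ≈ 1.1945e-5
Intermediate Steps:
1/(80326 + (36*96 - 7*9)) = 1/(80326 + (3456 - 63)) = 1/(80326 + 3393) = 1/83719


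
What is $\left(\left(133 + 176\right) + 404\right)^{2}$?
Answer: $508369$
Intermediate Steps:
$\left(\left(133 + 176\right) + 404\right)^{2} = \left(309 + 404\right)^{2} = 713^{2} = 508369$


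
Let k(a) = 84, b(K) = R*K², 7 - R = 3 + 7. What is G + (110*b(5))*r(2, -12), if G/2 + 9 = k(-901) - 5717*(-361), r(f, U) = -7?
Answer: 4185574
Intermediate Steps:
R = -3 (R = 7 - (3 + 7) = 7 - 1*10 = 7 - 10 = -3)
b(K) = -3*K²
G = 4127824 (G = -18 + 2*(84 - 5717*(-361)) = -18 + 2*(84 + 2063837) = -18 + 2*2063921 = -18 + 4127842 = 4127824)
G + (110*b(5))*r(2, -12) = 4127824 + (110*(-3*5²))*(-7) = 4127824 + (110*(-3*25))*(-7) = 4127824 + (110*(-75))*(-7) = 4127824 - 8250*(-7) = 4127824 + 57750 = 4185574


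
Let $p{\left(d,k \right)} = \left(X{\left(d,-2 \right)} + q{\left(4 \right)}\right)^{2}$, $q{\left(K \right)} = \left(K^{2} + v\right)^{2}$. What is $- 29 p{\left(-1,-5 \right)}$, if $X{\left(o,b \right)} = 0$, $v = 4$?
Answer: $-4640000$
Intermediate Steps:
$q{\left(K \right)} = \left(4 + K^{2}\right)^{2}$ ($q{\left(K \right)} = \left(K^{2} + 4\right)^{2} = \left(4 + K^{2}\right)^{2}$)
$p{\left(d,k \right)} = 160000$ ($p{\left(d,k \right)} = \left(0 + \left(4 + 4^{2}\right)^{2}\right)^{2} = \left(0 + \left(4 + 16\right)^{2}\right)^{2} = \left(0 + 20^{2}\right)^{2} = \left(0 + 400\right)^{2} = 400^{2} = 160000$)
$- 29 p{\left(-1,-5 \right)} = \left(-29\right) 160000 = -4640000$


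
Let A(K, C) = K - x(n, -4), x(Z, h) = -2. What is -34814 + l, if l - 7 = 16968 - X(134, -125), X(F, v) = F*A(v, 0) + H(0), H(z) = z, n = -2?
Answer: -1357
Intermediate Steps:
A(K, C) = 2 + K (A(K, C) = K - 1*(-2) = K + 2 = 2 + K)
X(F, v) = F*(2 + v) (X(F, v) = F*(2 + v) + 0 = F*(2 + v))
l = 33457 (l = 7 + (16968 - 134*(2 - 125)) = 7 + (16968 - 134*(-123)) = 7 + (16968 - 1*(-16482)) = 7 + (16968 + 16482) = 7 + 33450 = 33457)
-34814 + l = -34814 + 33457 = -1357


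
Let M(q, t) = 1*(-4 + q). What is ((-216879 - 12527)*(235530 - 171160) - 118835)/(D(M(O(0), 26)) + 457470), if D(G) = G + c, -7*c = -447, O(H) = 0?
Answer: -103368881385/3202709 ≈ -32275.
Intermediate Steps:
c = 447/7 (c = -⅐*(-447) = 447/7 ≈ 63.857)
M(q, t) = -4 + q
D(G) = 447/7 + G (D(G) = G + 447/7 = 447/7 + G)
((-216879 - 12527)*(235530 - 171160) - 118835)/(D(M(O(0), 26)) + 457470) = ((-216879 - 12527)*(235530 - 171160) - 118835)/((447/7 + (-4 + 0)) + 457470) = (-229406*64370 - 118835)/((447/7 - 4) + 457470) = (-14766864220 - 118835)/(419/7 + 457470) = -14766983055/3202709/7 = -14766983055*7/3202709 = -103368881385/3202709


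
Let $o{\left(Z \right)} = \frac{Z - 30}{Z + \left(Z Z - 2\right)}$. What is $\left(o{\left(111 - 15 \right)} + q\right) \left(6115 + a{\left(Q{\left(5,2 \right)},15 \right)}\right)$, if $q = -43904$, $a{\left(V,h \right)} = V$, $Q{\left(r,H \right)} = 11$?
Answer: $- \frac{1251989530962}{4655} \approx -2.6896 \cdot 10^{8}$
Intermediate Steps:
$o{\left(Z \right)} = \frac{-30 + Z}{-2 + Z + Z^{2}}$ ($o{\left(Z \right)} = \frac{-30 + Z}{Z + \left(Z^{2} - 2\right)} = \frac{-30 + Z}{Z + \left(-2 + Z^{2}\right)} = \frac{-30 + Z}{-2 + Z + Z^{2}}$)
$\left(o{\left(111 - 15 \right)} + q\right) \left(6115 + a{\left(Q{\left(5,2 \right)},15 \right)}\right) = \left(\frac{-30 + \left(111 - 15\right)}{-2 + \left(111 - 15\right) + \left(111 - 15\right)^{2}} - 43904\right) \left(6115 + 11\right) = \left(\frac{-30 + \left(111 - 15\right)}{-2 + \left(111 - 15\right) + \left(111 - 15\right)^{2}} - 43904\right) 6126 = \left(\frac{-30 + 96}{-2 + 96 + 96^{2}} - 43904\right) 6126 = \left(\frac{1}{-2 + 96 + 9216} \cdot 66 - 43904\right) 6126 = \left(\frac{1}{9310} \cdot 66 - 43904\right) 6126 = \left(\frac{33}{4655} - 43904\right) 6126 = \left(- \frac{204373087}{4655}\right) 6126 = - \frac{1251989530962}{4655}$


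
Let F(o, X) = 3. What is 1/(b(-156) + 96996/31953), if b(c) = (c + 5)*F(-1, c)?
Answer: -10651/4792571 ≈ -0.0022224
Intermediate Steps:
b(c) = 15 + 3*c (b(c) = (c + 5)*3 = (5 + c)*3 = 15 + 3*c)
1/(b(-156) + 96996/31953) = 1/((15 + 3*(-156)) + 96996/31953) = 1/((15 - 468) + 96996*(1/31953)) = 1/(-453 + 32332/10651) = 1/(-4792571/10651) = -10651/4792571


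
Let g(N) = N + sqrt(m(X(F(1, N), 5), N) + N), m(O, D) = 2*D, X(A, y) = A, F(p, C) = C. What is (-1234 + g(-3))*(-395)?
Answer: 488615 - 1185*I ≈ 4.8862e+5 - 1185.0*I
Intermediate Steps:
g(N) = N + sqrt(3)*sqrt(N) (g(N) = N + sqrt(2*N + N) = N + sqrt(3*N) = N + sqrt(3)*sqrt(N))
(-1234 + g(-3))*(-395) = (-1234 + (-3 + sqrt(3)*sqrt(-3)))*(-395) = (-1234 + (-3 + sqrt(3)*(I*sqrt(3))))*(-395) = (-1234 + (-3 + 3*I))*(-395) = (-1237 + 3*I)*(-395) = 488615 - 1185*I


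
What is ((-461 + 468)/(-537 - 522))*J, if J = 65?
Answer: -455/1059 ≈ -0.42965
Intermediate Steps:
((-461 + 468)/(-537 - 522))*J = ((-461 + 468)/(-537 - 522))*65 = (7/(-1059))*65 = (7*(-1/1059))*65 = -7/1059*65 = -455/1059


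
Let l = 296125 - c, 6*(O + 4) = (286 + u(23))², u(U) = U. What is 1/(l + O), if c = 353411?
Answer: -2/82753 ≈ -2.4168e-5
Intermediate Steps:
O = 31819/2 (O = -4 + (286 + 23)²/6 = -4 + (⅙)*309² = -4 + (⅙)*95481 = -4 + 31827/2 = 31819/2 ≈ 15910.)
l = -57286 (l = 296125 - 1*353411 = 296125 - 353411 = -57286)
1/(l + O) = 1/(-57286 + 31819/2) = 1/(-82753/2) = -2/82753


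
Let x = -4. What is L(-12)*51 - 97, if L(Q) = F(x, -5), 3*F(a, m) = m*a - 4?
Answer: 175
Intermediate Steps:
F(a, m) = -4/3 + a*m/3 (F(a, m) = (m*a - 4)/3 = (a*m - 4)/3 = (-4 + a*m)/3 = -4/3 + a*m/3)
L(Q) = 16/3 (L(Q) = -4/3 + (⅓)*(-4)*(-5) = -4/3 + 20/3 = 16/3)
L(-12)*51 - 97 = (16/3)*51 - 97 = 272 - 97 = 175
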